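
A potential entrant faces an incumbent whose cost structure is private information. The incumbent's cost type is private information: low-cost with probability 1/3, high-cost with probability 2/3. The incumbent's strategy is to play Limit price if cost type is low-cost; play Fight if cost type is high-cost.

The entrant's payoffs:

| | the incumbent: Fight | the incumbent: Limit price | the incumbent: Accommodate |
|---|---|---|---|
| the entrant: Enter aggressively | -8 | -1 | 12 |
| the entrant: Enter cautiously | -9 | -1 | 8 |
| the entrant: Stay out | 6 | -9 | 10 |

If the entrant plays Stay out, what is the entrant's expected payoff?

1

E[Stay out] = 1/3·(-9) + 2/3·6 = (-3) + 4 = 1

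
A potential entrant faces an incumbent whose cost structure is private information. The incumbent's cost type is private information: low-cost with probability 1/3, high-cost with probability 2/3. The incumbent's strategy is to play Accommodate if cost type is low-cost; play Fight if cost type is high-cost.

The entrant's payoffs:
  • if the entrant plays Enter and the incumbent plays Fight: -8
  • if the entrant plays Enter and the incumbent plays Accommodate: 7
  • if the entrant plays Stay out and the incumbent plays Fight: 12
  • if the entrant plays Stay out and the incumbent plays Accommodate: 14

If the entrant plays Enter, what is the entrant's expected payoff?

Take the expectation over the incumbent's cost type, weighting each type's action by its prior probability.
E[Enter] = 1/3·7 + 2/3·(-8) = 7/3 + (-16/3) = -3

-3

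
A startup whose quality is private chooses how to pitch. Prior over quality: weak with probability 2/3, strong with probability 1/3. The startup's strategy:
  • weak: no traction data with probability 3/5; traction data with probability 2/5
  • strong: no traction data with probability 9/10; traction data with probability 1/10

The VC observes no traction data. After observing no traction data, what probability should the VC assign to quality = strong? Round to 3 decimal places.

P(no traction data) = (2/3)·(3/5) + (1/3)·(9/10) = 7/10
P(strong | no traction data) = ((1/3)·(9/10)) / (7/10) = (3/10) / (7/10) = 3/7

0.429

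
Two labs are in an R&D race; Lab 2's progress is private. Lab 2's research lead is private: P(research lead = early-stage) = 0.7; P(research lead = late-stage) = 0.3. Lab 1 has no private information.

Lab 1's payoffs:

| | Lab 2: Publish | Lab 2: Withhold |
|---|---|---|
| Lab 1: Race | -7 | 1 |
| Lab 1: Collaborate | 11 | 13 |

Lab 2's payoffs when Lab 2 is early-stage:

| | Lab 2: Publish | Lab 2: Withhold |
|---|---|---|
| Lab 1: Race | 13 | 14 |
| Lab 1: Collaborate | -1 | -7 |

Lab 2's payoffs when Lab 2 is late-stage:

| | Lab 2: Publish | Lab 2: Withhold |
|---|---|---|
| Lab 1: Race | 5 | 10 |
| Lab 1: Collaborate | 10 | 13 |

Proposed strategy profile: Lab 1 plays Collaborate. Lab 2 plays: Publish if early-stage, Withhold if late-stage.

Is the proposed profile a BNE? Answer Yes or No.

Yes

Lab 1 plays Collaborate: E[Collaborate] = 0.7·(11) + 0.3·(13) = 11.6; E[Race] = -4.6. Best-responding. ✓
Lab 2 (research lead early-stage), facing Collaborate: Publish gives -1, Withhold gives -7. Proposed Publish is best. ✓
Lab 2 (research lead late-stage), facing Collaborate: Publish gives 10, Withhold gives 13. Proposed Withhold is best. ✓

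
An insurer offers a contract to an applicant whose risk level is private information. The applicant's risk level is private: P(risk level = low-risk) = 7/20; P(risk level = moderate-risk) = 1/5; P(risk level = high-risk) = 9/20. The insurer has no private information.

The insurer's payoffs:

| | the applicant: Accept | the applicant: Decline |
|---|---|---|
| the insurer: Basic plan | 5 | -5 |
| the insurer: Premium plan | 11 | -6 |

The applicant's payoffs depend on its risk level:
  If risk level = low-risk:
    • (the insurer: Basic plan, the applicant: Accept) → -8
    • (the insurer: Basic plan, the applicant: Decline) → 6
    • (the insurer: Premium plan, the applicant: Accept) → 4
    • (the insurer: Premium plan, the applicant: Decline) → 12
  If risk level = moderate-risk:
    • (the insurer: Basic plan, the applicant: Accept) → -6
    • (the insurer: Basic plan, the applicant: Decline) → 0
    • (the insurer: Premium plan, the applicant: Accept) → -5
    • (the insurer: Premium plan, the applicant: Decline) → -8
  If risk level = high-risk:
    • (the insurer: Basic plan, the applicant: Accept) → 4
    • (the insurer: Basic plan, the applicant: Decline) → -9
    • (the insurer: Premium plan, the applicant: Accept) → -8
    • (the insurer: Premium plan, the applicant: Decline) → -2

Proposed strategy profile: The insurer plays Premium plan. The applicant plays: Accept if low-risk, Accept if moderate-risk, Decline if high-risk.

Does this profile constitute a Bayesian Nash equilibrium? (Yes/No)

A profile is a BNE iff every type of every player is best-responding given beliefs about the other side.
The insurer plays Premium plan: E[Premium plan] = 7/20·(11) + 1/5·(11) + 9/20·(-6) = 67/20; E[Basic plan] = 1/2. Best-responding. ✓
The applicant (risk level low-risk), facing Premium plan: Accept gives 4, Decline gives 12. Proposed Accept is not best — profitable deviation exists. ✗
The applicant (risk level moderate-risk), facing Premium plan: Accept gives -5, Decline gives -8. Proposed Accept is best. ✓
The applicant (risk level high-risk), facing Premium plan: Accept gives -8, Decline gives -2. Proposed Decline is best. ✓

No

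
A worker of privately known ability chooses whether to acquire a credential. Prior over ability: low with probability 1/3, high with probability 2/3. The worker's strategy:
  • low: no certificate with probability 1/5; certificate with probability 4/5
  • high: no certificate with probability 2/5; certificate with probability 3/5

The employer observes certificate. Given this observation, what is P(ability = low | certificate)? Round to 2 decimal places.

P(certificate) = (1/3)·(4/5) + (2/3)·(3/5) = 2/3
P(low | certificate) = ((1/3)·(4/5)) / (2/3) = (4/15) / (2/3) = 2/5

0.40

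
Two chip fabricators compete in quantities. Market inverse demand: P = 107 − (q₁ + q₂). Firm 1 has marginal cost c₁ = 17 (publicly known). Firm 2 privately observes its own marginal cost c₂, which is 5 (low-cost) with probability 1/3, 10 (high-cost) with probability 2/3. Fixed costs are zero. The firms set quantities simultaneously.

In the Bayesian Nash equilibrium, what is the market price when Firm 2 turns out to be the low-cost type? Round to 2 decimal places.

42.44

Firm 2 with cost c maximizes (107 − (q₁+q₂) − c)·q₂, giving q₂(c) = (107 − c − q₁)/2.
E[c₂] = 1/3·5 + 2/3·10 = 8.33333
Firm 1's FOC against E[q₂] yields q₁ = (107 − 2·17 + E[c₂])/3 = (107 − 34 + 8.33333)/3 = 27.1111.
q₂(low-cost) = 37.4444, so P = 107 − (27.1111 + 37.4444) = 42.4444.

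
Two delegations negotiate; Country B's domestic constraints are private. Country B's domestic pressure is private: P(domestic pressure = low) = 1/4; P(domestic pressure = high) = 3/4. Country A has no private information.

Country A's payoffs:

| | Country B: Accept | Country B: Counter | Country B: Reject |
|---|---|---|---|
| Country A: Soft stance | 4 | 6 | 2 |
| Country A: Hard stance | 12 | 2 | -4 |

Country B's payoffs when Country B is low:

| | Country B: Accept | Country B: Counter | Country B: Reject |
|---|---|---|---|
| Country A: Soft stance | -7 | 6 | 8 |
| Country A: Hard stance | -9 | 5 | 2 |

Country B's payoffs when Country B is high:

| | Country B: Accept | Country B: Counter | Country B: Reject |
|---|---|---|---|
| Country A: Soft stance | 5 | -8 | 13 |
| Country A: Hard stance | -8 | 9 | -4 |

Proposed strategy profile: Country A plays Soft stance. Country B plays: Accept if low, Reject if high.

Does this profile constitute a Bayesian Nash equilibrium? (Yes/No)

No

Country A plays Soft stance: E[Soft stance] = 1/4·(4) + 3/4·(2) = 5/2; E[Hard stance] = 0. Best-responding. ✓
Country B (domestic pressure low), facing Soft stance: Accept gives -7, Counter gives 6, Reject gives 8. Proposed Accept is not best — profitable deviation exists. ✗
Country B (domestic pressure high), facing Soft stance: Accept gives 5, Counter gives -8, Reject gives 13. Proposed Reject is best. ✓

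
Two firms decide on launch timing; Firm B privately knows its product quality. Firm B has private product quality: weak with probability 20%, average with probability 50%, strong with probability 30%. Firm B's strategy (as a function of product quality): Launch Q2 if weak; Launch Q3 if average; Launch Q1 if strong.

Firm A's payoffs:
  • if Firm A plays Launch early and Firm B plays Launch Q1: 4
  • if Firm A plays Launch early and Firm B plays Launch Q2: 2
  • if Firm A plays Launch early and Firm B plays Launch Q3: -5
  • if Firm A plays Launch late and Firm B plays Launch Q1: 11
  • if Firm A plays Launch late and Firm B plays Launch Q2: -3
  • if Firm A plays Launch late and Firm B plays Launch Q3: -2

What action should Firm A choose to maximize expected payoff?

Launch late

Compute Firm A's expected payoff for each action, taking the expectation over Firm B's type.
E[Launch early] = 0.2·(2) + 0.5·(-5) + 0.3·(4) = -0.9
E[Launch late] = 0.2·(-3) + 0.5·(-2) + 0.3·(11) = 1.7
Best response: Launch late (1.7 is the largest).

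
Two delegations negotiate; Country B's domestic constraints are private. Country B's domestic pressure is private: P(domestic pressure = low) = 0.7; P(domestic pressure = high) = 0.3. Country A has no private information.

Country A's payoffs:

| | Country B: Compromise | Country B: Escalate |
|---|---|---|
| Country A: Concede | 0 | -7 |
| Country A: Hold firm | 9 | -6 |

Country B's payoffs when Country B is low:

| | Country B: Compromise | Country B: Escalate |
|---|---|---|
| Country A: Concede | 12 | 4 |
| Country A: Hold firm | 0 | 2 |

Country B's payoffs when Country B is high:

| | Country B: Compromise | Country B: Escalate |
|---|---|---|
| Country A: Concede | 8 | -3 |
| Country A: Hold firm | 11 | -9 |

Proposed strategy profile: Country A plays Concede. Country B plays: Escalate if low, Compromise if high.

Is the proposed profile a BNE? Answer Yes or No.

Country A plays Concede: E[Concede] = 0.7·(-7) + 0.3·(0) = -4.9; E[Hold firm] = -1.5. Not best-responding. ✗
Country B (domestic pressure low), facing Concede: Compromise gives 12, Escalate gives 4. Proposed Escalate is not best — profitable deviation exists. ✗
Country B (domestic pressure high), facing Concede: Compromise gives 8, Escalate gives -3. Proposed Compromise is best. ✓

No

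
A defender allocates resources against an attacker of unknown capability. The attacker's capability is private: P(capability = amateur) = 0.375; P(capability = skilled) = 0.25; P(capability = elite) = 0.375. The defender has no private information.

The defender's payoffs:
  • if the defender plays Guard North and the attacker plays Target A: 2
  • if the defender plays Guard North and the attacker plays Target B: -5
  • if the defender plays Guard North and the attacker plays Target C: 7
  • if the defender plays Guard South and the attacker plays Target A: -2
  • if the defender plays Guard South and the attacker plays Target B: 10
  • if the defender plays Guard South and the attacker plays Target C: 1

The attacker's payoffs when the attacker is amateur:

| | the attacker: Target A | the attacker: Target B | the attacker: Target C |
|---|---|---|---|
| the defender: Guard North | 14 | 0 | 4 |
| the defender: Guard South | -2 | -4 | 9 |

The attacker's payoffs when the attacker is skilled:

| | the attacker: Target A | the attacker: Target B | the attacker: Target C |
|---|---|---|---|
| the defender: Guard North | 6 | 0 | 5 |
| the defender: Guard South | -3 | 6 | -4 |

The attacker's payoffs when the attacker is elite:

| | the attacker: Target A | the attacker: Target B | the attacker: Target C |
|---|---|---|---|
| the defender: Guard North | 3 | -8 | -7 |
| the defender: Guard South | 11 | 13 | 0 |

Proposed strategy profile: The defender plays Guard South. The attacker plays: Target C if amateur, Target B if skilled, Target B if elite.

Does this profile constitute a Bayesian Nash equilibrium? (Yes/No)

The defender plays Guard South: E[Guard South] = 0.375·(1) + 0.25·(10) + 0.375·(10) = 6.625; E[Guard North] = -0.5. Best-responding. ✓
The attacker (capability amateur), facing Guard South: Target A gives -2, Target B gives -4, Target C gives 9. Proposed Target C is best. ✓
The attacker (capability skilled), facing Guard South: Target A gives -3, Target B gives 6, Target C gives -4. Proposed Target B is best. ✓
The attacker (capability elite), facing Guard South: Target A gives 11, Target B gives 13, Target C gives 0. Proposed Target B is best. ✓

Yes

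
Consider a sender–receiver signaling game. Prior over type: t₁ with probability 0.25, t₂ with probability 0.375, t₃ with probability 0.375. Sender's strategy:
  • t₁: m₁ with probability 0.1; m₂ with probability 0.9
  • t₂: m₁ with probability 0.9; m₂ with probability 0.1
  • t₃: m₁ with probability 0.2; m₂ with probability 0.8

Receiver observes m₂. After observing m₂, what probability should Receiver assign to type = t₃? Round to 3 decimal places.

0.533

P(m₂) = 0.25·0.9 + 0.375·0.1 + 0.375·0.8 = 0.5625
P(t₃ | m₂) = (0.375·0.8) / 0.5625 = 0.3 / 0.5625 = 0.533333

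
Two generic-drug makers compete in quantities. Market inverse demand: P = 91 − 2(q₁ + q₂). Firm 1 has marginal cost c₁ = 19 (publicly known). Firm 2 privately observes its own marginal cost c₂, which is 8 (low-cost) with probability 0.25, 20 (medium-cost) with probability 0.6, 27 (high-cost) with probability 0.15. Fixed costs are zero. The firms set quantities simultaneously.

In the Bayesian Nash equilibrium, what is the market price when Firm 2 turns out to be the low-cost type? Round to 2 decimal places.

Type-c best response for Firm 2: q₂(c) = (91 − c)/4 − q₁/2.
Firm 1 maximizes expected profit; its first-order condition is 91 − 4q₁ − 2E[q₂] − 19 = 0.
Substituting E[q₂] and solving: E[c₂] = 18.05, so q₁ = (91 − 2·19 + 18.05)/6 = 11.8417.
q₂(low-cost) = 14.8292, so P = 91 − 2·(11.8417 + 14.8292) = 37.6583.

37.66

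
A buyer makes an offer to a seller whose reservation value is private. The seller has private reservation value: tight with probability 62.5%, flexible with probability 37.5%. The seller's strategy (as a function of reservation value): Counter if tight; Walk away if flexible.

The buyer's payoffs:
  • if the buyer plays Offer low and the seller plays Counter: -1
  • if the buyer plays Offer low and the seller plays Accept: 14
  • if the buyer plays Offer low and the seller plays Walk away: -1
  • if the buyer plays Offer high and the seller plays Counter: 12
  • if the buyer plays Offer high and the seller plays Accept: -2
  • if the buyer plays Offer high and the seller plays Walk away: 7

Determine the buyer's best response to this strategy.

Offer high

E[Offer low] = 0.625·(-1) + 0.375·(-1) = -1
E[Offer high] = 0.625·(12) + 0.375·(7) = 10.125
Best response: Offer high (10.125 is the largest).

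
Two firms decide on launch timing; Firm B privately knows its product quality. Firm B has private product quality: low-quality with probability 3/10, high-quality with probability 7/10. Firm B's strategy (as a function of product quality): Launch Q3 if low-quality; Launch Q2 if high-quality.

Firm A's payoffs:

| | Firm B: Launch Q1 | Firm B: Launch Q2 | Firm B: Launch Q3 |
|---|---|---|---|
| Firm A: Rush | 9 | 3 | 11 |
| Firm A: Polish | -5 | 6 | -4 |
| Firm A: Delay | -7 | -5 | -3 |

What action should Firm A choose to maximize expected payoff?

Compute Firm A's expected payoff for each action, taking the expectation over Firm B's type.
E[Rush] = 3/10·(11) + 7/10·(3) = 27/5
E[Polish] = 3/10·(-4) + 7/10·(6) = 3
E[Delay] = 3/10·(-3) + 7/10·(-5) = -22/5
Best response: Rush (27/5 is the largest).

Rush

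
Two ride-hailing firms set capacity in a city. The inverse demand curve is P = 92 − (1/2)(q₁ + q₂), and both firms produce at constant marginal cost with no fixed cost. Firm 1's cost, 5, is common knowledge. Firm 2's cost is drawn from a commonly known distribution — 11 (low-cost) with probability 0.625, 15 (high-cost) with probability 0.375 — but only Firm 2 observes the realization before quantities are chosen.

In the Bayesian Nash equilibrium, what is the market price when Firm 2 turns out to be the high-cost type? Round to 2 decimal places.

Type-c best response for Firm 2: q₂(c) = (92 − c) − q₁/2.
Firm 1 maximizes expected profit; its first-order condition is 92 − q₁ − (1/2)E[q₂] − 5 = 0.
Substituting E[q₂] and solving: E[c₂] = 12.5, so q₁ = (92 − 2·5 + 12.5)/(3/2) = 63.
q₂(high-cost) = 45.5, so P = 92 − (1/2)·(63 + 45.5) = 37.75.

37.75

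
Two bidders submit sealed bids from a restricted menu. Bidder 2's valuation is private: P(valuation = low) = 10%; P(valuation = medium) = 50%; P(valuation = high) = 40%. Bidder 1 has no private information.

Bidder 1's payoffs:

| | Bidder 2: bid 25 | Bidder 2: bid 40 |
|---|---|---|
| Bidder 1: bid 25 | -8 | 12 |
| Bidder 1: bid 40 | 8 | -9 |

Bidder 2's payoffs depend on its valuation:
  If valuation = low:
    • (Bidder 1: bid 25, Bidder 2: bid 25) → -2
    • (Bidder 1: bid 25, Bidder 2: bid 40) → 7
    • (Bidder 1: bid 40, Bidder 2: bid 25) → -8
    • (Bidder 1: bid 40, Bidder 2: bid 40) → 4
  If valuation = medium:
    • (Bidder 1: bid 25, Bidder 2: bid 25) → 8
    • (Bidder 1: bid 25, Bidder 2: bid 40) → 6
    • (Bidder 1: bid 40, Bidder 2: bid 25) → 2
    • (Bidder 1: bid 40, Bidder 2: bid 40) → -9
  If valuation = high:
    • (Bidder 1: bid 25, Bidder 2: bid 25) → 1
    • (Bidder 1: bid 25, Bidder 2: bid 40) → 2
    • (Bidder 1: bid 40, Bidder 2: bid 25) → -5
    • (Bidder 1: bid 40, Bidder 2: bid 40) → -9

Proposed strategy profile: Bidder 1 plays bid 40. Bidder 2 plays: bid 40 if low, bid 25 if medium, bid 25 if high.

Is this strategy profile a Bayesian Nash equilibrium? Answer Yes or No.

Yes

A profile is a BNE iff every type of every player is best-responding given beliefs about the other side.
Bidder 1 plays bid 40: E[bid 40] = 0.1·(-9) + 0.5·(8) + 0.4·(8) = 6.3; E[bid 25] = -6. Best-responding. ✓
Bidder 2 (valuation low), facing bid 40: bid 25 gives -8, bid 40 gives 4. Proposed bid 40 is best. ✓
Bidder 2 (valuation medium), facing bid 40: bid 25 gives 2, bid 40 gives -9. Proposed bid 25 is best. ✓
Bidder 2 (valuation high), facing bid 40: bid 25 gives -5, bid 40 gives -9. Proposed bid 25 is best. ✓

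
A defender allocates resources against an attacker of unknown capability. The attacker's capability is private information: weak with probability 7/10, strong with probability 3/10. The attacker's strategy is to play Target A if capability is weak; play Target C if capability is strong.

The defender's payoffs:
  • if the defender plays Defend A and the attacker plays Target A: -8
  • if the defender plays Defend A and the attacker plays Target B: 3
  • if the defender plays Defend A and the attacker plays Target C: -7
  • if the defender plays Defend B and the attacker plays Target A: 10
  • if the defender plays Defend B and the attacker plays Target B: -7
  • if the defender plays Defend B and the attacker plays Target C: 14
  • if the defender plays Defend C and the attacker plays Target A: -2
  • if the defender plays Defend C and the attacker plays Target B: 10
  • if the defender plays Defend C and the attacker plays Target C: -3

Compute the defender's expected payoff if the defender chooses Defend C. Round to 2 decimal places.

Take the expectation over the attacker's capability, weighting each type's action by its prior probability.
E[Defend C] = 7/10·(-2) + 3/10·(-3) = (-7/5) + (-9/10) = -23/10

-2.30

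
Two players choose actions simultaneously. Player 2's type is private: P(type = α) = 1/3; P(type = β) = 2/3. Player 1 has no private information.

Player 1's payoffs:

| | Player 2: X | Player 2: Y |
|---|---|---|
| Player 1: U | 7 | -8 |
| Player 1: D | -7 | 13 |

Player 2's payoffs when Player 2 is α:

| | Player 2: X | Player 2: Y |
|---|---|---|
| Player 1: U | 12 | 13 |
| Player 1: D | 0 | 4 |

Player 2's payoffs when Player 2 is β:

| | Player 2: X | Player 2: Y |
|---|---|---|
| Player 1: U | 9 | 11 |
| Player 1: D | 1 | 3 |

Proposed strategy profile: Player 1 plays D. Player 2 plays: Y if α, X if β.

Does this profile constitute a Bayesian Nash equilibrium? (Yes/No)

A profile is a BNE iff every type of every player is best-responding given beliefs about the other side.
Player 1 plays D: E[D] = 1/3·(13) + 2/3·(-7) = -1/3; E[U] = 2. Not best-responding. ✗
Player 2 (type α), facing D: X gives 0, Y gives 4. Proposed Y is best. ✓
Player 2 (type β), facing D: X gives 1, Y gives 3. Proposed X is not best — profitable deviation exists. ✗

No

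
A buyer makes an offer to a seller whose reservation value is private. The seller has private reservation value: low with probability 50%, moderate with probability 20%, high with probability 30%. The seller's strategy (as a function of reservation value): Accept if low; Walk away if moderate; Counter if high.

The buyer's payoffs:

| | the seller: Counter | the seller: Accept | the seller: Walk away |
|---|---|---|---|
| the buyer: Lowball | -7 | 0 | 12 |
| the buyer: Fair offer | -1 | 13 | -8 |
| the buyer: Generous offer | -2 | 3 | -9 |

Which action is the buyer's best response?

E[Lowball] = 0.5·(0) + 0.2·(12) + 0.3·(-7) = 0.3
E[Fair offer] = 0.5·(13) + 0.2·(-8) + 0.3·(-1) = 4.6
E[Generous offer] = 0.5·(3) + 0.2·(-9) + 0.3·(-2) = -0.9
Best response: Fair offer (4.6 is the largest).

Fair offer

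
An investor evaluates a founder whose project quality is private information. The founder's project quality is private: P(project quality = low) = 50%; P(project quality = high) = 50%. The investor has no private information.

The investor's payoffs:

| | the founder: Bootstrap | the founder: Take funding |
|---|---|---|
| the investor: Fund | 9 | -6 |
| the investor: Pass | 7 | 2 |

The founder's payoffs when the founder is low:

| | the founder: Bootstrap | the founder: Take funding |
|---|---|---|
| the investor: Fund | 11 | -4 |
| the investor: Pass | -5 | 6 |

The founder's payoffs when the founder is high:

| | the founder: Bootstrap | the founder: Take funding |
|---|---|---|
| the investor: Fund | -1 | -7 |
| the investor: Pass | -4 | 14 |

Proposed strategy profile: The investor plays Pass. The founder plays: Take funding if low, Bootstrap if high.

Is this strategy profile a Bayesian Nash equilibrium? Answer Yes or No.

The investor plays Pass: E[Pass] = 0.5·(2) + 0.5·(7) = 4.5; E[Fund] = 1.5. Best-responding. ✓
The founder (project quality low), facing Pass: Bootstrap gives -5, Take funding gives 6. Proposed Take funding is best. ✓
The founder (project quality high), facing Pass: Bootstrap gives -4, Take funding gives 14. Proposed Bootstrap is not best — profitable deviation exists. ✗

No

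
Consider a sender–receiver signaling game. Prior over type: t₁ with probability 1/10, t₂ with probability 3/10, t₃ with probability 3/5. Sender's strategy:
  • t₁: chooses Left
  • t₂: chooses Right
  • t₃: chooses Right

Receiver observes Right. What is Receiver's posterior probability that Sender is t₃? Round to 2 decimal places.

P(Right) = (1/10)·0 + (3/10)·1 + (3/5)·1 = 9/10
P(t₃ | Right) = ((3/5)·1) / (9/10) = (3/5) / (9/10) = 2/3

0.67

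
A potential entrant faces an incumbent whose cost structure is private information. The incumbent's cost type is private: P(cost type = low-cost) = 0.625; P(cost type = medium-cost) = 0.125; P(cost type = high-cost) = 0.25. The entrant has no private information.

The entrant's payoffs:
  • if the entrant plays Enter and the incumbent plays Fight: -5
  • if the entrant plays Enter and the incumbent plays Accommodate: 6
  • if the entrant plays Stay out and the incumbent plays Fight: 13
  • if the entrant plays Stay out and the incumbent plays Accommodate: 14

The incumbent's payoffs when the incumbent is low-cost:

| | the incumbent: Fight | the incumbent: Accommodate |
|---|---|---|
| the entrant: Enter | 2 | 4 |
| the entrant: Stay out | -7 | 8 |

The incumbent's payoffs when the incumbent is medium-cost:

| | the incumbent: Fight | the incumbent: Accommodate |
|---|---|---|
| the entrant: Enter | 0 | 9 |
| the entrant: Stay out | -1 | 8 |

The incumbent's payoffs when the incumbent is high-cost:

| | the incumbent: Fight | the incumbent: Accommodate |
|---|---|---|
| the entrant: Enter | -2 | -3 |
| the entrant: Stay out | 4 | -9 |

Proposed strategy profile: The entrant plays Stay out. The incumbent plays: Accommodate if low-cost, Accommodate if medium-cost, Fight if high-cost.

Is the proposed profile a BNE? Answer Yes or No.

Yes

The entrant plays Stay out: E[Stay out] = 0.625·(14) + 0.125·(14) + 0.25·(13) = 13.75; E[Enter] = 3.25. Best-responding. ✓
The incumbent (cost type low-cost), facing Stay out: Fight gives -7, Accommodate gives 8. Proposed Accommodate is best. ✓
The incumbent (cost type medium-cost), facing Stay out: Fight gives -1, Accommodate gives 8. Proposed Accommodate is best. ✓
The incumbent (cost type high-cost), facing Stay out: Fight gives 4, Accommodate gives -9. Proposed Fight is best. ✓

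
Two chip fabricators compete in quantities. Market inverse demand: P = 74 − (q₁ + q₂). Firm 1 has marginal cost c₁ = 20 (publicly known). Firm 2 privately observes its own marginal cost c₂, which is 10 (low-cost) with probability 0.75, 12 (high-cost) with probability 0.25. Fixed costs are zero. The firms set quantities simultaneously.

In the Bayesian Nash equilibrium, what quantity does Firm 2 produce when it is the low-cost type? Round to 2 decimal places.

Type-c best response for Firm 2: q₂(c) = (74 − c)/2 − q₁/2.
Firm 1 maximizes expected profit; its first-order condition is 74 − 2q₁ − E[q₂] − 20 = 0.
Substituting E[q₂] and solving: E[c₂] = 10.5, so q₁ = (74 − 2·20 + 10.5)/3 = 14.8333.
q₂(low-cost) = (74 − 10 − 14.8333)/2 = 24.5833.

24.58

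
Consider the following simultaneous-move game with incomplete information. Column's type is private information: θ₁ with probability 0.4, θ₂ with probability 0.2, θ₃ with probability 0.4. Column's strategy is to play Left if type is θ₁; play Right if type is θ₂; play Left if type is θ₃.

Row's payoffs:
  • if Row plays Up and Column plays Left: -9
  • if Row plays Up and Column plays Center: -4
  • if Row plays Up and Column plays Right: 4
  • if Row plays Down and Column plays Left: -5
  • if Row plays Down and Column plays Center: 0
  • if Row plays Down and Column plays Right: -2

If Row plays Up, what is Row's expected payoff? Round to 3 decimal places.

Take the expectation over Column's type, weighting each type's action by its prior probability.
E[Up] = 0.4·(-9) + 0.2·4 + 0.4·(-9) = (-3.6) + 0.8 + (-3.6) = -6.4

-6.400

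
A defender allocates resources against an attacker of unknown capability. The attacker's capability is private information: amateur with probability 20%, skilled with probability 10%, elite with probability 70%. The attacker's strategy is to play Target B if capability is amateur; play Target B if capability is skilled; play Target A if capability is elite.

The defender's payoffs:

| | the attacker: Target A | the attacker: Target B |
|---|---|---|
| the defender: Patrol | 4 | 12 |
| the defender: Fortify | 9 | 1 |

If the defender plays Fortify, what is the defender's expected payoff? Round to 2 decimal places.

E[Fortify] = 0.2·1 + 0.1·1 + 0.7·9 = 0.2 + 0.1 + 6.3 = 6.6

6.60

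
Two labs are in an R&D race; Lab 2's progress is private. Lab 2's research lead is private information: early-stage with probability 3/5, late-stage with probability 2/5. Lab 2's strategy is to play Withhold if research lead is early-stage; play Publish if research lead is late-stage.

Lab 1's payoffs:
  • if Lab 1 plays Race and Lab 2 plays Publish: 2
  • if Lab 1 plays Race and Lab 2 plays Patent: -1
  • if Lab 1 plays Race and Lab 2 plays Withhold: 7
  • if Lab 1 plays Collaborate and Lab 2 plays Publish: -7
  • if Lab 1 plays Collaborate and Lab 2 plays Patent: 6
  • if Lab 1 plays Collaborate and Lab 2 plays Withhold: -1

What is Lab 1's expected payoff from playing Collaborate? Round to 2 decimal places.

E[Collaborate] = 3/5·(-1) + 2/5·(-7) = (-3/5) + (-14/5) = -17/5

-3.40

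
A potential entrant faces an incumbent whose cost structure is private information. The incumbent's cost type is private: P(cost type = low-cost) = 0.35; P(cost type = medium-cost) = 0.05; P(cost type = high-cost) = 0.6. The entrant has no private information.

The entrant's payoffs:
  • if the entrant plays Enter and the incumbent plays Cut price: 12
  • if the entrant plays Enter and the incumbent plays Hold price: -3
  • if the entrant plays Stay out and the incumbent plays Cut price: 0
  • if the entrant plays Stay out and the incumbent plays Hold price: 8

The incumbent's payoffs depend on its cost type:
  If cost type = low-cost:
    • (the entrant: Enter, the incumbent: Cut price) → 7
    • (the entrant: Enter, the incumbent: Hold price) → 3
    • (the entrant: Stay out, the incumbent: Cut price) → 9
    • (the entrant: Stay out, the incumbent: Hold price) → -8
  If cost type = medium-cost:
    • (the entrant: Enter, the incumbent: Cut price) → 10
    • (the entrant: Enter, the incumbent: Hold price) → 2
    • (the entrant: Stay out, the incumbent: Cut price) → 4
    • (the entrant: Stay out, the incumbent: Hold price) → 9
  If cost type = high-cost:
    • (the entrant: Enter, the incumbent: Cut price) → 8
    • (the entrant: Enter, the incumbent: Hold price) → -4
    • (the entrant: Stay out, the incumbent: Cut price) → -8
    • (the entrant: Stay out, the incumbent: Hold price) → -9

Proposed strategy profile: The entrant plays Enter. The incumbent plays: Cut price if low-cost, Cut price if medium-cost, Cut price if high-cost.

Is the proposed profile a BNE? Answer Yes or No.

The entrant plays Enter: E[Enter] = 0.35·(12) + 0.05·(12) + 0.6·(12) = 12; E[Stay out] = 0. Best-responding. ✓
The incumbent (cost type low-cost), facing Enter: Cut price gives 7, Hold price gives 3. Proposed Cut price is best. ✓
The incumbent (cost type medium-cost), facing Enter: Cut price gives 10, Hold price gives 2. Proposed Cut price is best. ✓
The incumbent (cost type high-cost), facing Enter: Cut price gives 8, Hold price gives -4. Proposed Cut price is best. ✓

Yes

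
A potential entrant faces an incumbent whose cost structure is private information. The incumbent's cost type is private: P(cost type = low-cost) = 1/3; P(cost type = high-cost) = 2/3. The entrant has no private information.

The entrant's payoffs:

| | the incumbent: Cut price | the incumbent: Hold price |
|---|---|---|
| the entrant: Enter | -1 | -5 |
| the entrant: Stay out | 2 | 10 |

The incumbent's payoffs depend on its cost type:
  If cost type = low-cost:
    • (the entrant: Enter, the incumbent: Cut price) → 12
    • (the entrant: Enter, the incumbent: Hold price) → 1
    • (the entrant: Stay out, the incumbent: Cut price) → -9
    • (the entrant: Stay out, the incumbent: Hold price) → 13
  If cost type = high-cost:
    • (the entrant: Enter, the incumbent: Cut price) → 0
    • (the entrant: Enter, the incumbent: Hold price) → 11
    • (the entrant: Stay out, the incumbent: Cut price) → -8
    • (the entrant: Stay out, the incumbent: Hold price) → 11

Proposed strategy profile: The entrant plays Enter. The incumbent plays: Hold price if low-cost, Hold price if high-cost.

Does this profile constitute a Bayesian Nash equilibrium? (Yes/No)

The entrant plays Enter: E[Enter] = 1/3·(-5) + 2/3·(-5) = -5; E[Stay out] = 10. Not best-responding. ✗
The incumbent (cost type low-cost), facing Enter: Cut price gives 12, Hold price gives 1. Proposed Hold price is not best — profitable deviation exists. ✗
The incumbent (cost type high-cost), facing Enter: Cut price gives 0, Hold price gives 11. Proposed Hold price is best. ✓

No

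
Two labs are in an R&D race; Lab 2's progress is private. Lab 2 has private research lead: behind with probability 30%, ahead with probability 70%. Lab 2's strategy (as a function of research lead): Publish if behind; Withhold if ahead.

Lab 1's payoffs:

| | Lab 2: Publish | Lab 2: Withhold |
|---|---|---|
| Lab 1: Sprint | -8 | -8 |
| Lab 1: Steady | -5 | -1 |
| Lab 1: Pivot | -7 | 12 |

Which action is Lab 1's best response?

Pivot

E[Sprint] = 0.3·(-8) + 0.7·(-8) = -8
E[Steady] = 0.3·(-5) + 0.7·(-1) = -2.2
E[Pivot] = 0.3·(-7) + 0.7·(12) = 6.3
Best response: Pivot (6.3 is the largest).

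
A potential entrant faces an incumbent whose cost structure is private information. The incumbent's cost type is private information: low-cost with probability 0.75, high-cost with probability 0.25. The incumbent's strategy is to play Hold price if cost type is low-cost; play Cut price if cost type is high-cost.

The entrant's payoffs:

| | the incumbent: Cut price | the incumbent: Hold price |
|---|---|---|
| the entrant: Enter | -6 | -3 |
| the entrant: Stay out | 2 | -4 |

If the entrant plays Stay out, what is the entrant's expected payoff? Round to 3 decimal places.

-2.500

E[Stay out] = 0.75·(-4) + 0.25·2 = (-3) + 0.5 = -2.5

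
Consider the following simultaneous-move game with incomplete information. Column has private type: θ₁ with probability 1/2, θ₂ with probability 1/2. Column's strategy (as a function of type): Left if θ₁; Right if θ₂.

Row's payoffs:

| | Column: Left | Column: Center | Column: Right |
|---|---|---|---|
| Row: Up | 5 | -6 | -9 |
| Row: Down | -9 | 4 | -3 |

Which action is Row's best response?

Compute Row's expected payoff for each action, taking the expectation over Column's type.
E[Up] = 1/2·(5) + 1/2·(-9) = -2
E[Down] = 1/2·(-9) + 1/2·(-3) = -6
Best response: Up (-2 is the largest).

Up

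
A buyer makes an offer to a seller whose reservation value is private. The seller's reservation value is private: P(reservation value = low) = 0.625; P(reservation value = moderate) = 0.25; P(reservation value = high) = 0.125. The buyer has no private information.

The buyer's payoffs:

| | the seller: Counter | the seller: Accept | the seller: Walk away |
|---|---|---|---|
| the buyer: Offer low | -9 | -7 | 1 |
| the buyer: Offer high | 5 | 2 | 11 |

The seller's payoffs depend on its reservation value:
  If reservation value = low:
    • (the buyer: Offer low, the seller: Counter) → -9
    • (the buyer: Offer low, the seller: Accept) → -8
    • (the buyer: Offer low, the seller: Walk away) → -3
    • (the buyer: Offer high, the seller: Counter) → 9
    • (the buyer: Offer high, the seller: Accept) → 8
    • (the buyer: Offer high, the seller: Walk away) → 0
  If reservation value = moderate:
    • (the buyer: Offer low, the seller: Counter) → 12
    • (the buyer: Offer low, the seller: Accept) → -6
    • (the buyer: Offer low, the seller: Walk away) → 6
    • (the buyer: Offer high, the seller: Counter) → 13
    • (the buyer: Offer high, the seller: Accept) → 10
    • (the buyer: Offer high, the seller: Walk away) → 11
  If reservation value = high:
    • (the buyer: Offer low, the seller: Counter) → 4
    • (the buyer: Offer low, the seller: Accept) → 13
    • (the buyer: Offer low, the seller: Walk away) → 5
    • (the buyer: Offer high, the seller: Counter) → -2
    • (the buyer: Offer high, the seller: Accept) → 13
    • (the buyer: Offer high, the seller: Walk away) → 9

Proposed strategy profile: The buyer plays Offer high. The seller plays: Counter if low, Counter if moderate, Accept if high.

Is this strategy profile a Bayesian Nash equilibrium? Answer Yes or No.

Yes

A profile is a BNE iff every type of every player is best-responding given beliefs about the other side.
The buyer plays Offer high: E[Offer high] = 0.625·(5) + 0.25·(5) + 0.125·(2) = 4.625; E[Offer low] = -8.75. Best-responding. ✓
The seller (reservation value low), facing Offer high: Counter gives 9, Accept gives 8, Walk away gives 0. Proposed Counter is best. ✓
The seller (reservation value moderate), facing Offer high: Counter gives 13, Accept gives 10, Walk away gives 11. Proposed Counter is best. ✓
The seller (reservation value high), facing Offer high: Counter gives -2, Accept gives 13, Walk away gives 9. Proposed Accept is best. ✓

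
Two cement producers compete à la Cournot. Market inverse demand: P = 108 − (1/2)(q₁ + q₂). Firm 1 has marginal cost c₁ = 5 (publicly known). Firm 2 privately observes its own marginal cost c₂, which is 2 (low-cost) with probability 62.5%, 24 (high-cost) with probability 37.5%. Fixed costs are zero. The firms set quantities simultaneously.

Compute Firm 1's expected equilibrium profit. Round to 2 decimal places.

2604.01

Type-c best response for Firm 2: q₂(c) = (108 − c) − q₁/2.
Firm 1 maximizes expected profit; its first-order condition is 108 − q₁ − (1/2)E[q₂] − 5 = 0.
Substituting E[q₂] and solving: E[c₂] = 10.25, so q₁ = (108 − 2·5 + 10.25)/(3/2) = 72.1667.
E[P] = 108 − (1/2)·(q₁ + E[q₂]) = 41.0833; Firm 1's expected profit = (E[P] − 5)·q₁ = (41.0833 − 5)·72.1667 = 2604.01.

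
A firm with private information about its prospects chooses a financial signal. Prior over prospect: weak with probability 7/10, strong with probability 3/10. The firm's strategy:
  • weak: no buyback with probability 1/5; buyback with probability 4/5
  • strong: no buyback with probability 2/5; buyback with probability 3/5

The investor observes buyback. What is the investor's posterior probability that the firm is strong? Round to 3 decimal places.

P(buyback) = (7/10)·(4/5) + (3/10)·(3/5) = 37/50
P(strong | buyback) = ((3/10)·(3/5)) / (37/50) = (9/50) / (37/50) = 9/37

0.243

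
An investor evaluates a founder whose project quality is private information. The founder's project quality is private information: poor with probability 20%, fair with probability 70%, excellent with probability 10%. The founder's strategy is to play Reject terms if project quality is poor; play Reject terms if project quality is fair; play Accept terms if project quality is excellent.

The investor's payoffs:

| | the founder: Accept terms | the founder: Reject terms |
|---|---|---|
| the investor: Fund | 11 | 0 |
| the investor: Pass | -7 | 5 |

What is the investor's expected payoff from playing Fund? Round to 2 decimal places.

Take the expectation over the founder's project quality, weighting each type's action by its prior probability.
E[Fund] = 0.2·0 + 0.7·0 + 0.1·11 = 0 + 0 + 1.1 = 1.1

1.10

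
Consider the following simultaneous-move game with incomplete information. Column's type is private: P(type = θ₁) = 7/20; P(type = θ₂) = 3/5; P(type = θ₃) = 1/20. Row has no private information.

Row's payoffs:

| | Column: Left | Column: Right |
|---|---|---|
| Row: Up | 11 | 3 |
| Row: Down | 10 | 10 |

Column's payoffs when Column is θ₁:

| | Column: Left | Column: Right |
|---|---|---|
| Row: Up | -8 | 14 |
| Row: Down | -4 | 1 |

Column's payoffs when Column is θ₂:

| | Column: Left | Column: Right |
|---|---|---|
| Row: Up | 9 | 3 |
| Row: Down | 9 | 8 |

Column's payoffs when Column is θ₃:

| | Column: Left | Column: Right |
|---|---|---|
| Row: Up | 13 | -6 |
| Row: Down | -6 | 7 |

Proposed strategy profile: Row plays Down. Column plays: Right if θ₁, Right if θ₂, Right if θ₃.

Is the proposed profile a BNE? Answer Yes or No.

No

A profile is a BNE iff every type of every player is best-responding given beliefs about the other side.
Row plays Down: E[Down] = 7/20·(10) + 3/5·(10) + 1/20·(10) = 10; E[Up] = 3. Best-responding. ✓
Column (type θ₁), facing Down: Left gives -4, Right gives 1. Proposed Right is best. ✓
Column (type θ₂), facing Down: Left gives 9, Right gives 8. Proposed Right is not best — profitable deviation exists. ✗
Column (type θ₃), facing Down: Left gives -6, Right gives 7. Proposed Right is best. ✓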